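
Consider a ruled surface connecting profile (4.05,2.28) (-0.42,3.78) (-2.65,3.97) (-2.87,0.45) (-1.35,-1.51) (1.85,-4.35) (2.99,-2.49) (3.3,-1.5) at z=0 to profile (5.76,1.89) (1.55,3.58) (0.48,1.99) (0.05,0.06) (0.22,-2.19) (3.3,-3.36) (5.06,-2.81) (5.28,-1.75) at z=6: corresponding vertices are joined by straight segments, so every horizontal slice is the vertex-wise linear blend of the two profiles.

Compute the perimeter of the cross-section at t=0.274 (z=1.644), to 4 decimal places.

Cross-section at t=0.274: each vertex is (1-t)·p0[i] + t·p1[i].
  v1: (1-0.274)·(4.05,2.28) + 0.274·(5.76,1.89) = (4.5185,2.1731)
  v2: (1-0.274)·(-0.42,3.78) + 0.274·(1.55,3.58) = (0.1198,3.7252)
  v3: (1-0.274)·(-2.65,3.97) + 0.274·(0.48,1.99) = (-1.7924,3.4275)
  v4: (1-0.274)·(-2.87,0.45) + 0.274·(0.05,0.06) = (-2.0699,0.3431)
  v5: (1-0.274)·(-1.35,-1.51) + 0.274·(0.22,-2.19) = (-0.9198,-1.6963)
  v6: (1-0.274)·(1.85,-4.35) + 0.274·(3.3,-3.36) = (2.2473,-4.0787)
  v7: (1-0.274)·(2.99,-2.49) + 0.274·(5.06,-2.81) = (3.5572,-2.5777)
  v8: (1-0.274)·(3.3,-1.5) + 0.274·(5.28,-1.75) = (3.8425,-1.5685)
Perimeter = Σ |v_{i+1} − v_i|:
  edge 1→2: √(-4.3988² + 1.5521²) = 4.6645 (running 4.6645)
  edge 2→3: √(-1.9122² + -0.2977²) = 1.9352 (running 6.5997)
  edge 3→4: √(-0.2775² + -3.0843²) = 3.0968 (running 9.6965)
  edge 4→5: √(1.1501² + -2.0395²) = 2.3414 (running 12.0379)
  edge 5→6: √(3.1671² + -2.3824²) = 3.9632 (running 16.0011)
  edge 6→7: √(1.3099² + 1.5011²) = 1.9922 (running 17.9933)
  edge 7→8: √(0.2853² + 1.0092²) = 1.0487 (running 19.0421)
  edge 8→1: √(0.6760² + 3.7416²) = 3.8022 (running 22.8443)
Perimeter = 22.8443

Perimeter at t=0.274: 22.8443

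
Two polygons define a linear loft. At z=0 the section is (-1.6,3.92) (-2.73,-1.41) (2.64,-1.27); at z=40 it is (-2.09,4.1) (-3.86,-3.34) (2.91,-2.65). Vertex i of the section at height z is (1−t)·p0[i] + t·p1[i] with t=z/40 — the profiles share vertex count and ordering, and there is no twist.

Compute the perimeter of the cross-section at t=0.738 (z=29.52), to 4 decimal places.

Perimeter at t=0.738: 21.4512

Cross-section at t=0.738: each vertex is (1-t)·p0[i] + t·p1[i].
  v1: (1-0.738)·(-1.6,3.92) + 0.738·(-2.09,4.1) = (-1.9616,4.0528)
  v2: (1-0.738)·(-2.73,-1.41) + 0.738·(-3.86,-3.34) = (-3.5639,-2.8343)
  v3: (1-0.738)·(2.64,-1.27) + 0.738·(2.91,-2.65) = (2.8393,-2.2884)
Perimeter = Σ |v_{i+1} − v_i|:
  edge 1→2: √(-1.6023² + -6.8872²) = 7.0711 (running 7.0711)
  edge 2→3: √(6.4032² + 0.5459²) = 6.4264 (running 13.4975)
  edge 3→1: √(-4.8009² + 6.3413²) = 7.9536 (running 21.4512)
Perimeter = 21.4512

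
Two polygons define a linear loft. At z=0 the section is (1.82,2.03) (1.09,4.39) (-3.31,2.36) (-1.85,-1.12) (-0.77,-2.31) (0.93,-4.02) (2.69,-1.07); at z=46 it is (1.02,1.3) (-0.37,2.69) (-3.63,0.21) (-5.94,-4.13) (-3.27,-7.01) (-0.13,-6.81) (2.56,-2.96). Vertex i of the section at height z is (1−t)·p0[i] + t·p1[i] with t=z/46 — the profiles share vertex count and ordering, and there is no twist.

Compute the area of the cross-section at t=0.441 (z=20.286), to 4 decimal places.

Cross-section at t=0.441: each vertex is (1-t)·p0[i] + t·p1[i].
  v1: (1-0.441)·(1.82,2.03) + 0.441·(1.02,1.3) = (1.4672,1.7081)
  v2: (1-0.441)·(1.09,4.39) + 0.441·(-0.37,2.69) = (0.4461,3.6403)
  v3: (1-0.441)·(-3.31,2.36) + 0.441·(-3.63,0.21) = (-3.4511,1.4118)
  v4: (1-0.441)·(-1.85,-1.12) + 0.441·(-5.94,-4.13) = (-3.6537,-2.4474)
  v5: (1-0.441)·(-0.77,-2.31) + 0.441·(-3.27,-7.01) = (-1.8725,-4.3827)
  v6: (1-0.441)·(0.93,-4.02) + 0.441·(-0.13,-6.81) = (0.4625,-5.2504)
  v7: (1-0.441)·(2.69,-1.07) + 0.441·(2.56,-2.96) = (2.6327,-1.9035)
Shoelace sum Σ(x_i·y_{i+1} − x_{i+1}·y_i):
  i=1: 1.4672·3.6403 − 0.4461·1.7081 = +4.5790 (running +4.5790)
  i=2: 0.4461·1.4118 − -3.4511·3.6403 = +13.1930 (running +17.7720)
  i=3: -3.4511·-2.4474 − -3.6537·1.4118 = +13.6048 (running +31.3768)
  i=4: -3.6537·-4.3827 − -1.8725·-2.4474 = +11.4303 (running +42.8070)
  i=5: -1.8725·-5.2504 − 0.4625·-4.3827 = +11.8585 (running +54.6656)
  i=6: 0.4625·-1.9035 − 2.6327·-5.2504 = +12.9421 (running +67.6077)
  i=7: 2.6327·1.7081 − 1.4672·-1.9035 = +7.2896 (running +74.8972)
Area = |Σ|/2 = |74.8972|/2 = 37.4486

Area at t=0.441: 37.4486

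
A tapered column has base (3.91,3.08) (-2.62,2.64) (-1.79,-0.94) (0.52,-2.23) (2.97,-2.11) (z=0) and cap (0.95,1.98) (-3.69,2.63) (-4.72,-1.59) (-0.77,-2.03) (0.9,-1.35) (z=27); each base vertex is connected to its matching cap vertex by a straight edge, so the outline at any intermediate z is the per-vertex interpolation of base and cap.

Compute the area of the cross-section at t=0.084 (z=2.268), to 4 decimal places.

Area at t=0.084: 25.9676

Cross-section at t=0.084: each vertex is (1-t)·p0[i] + t·p1[i].
  v1: (1-0.084)·(3.91,3.08) + 0.084·(0.95,1.98) = (3.6614,2.9876)
  v2: (1-0.084)·(-2.62,2.64) + 0.084·(-3.69,2.63) = (-2.7099,2.6392)
  v3: (1-0.084)·(-1.79,-0.94) + 0.084·(-4.72,-1.59) = (-2.0361,-0.9946)
  v4: (1-0.084)·(0.52,-2.23) + 0.084·(-0.77,-2.03) = (0.4116,-2.2132)
  v5: (1-0.084)·(2.97,-2.11) + 0.084·(0.9,-1.35) = (2.7961,-2.0462)
Shoelace sum Σ(x_i·y_{i+1} − x_{i+1}·y_i):
  i=1: 3.6614·2.6392 − -2.7099·2.9876 = +17.7590 (running +17.7590)
  i=2: -2.7099·-0.9946 − -2.0361·2.6392 = +8.0689 (running +25.8278)
  i=3: -2.0361·-2.2132 − 0.4116·-0.9946 = +4.9158 (running +30.7436)
  i=4: 0.4116·-2.0462 − 2.7961·-2.2132 = +5.3461 (running +36.0897)
  i=5: 2.7961·2.9876 − 3.6614·-2.0462 = +15.8454 (running +51.9351)
Area = |Σ|/2 = |51.9351|/2 = 25.9676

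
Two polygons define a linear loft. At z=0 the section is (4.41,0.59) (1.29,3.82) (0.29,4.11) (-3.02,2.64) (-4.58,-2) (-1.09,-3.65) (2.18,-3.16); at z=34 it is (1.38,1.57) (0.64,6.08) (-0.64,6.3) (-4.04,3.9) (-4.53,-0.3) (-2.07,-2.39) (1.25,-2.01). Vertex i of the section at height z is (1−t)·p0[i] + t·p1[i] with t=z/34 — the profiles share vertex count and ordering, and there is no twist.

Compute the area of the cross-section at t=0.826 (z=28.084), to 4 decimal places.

Area at t=0.826: 40.9308

Cross-section at t=0.826: each vertex is (1-t)·p0[i] + t·p1[i].
  v1: (1-0.826)·(4.41,0.59) + 0.826·(1.38,1.57) = (1.9072,1.3995)
  v2: (1-0.826)·(1.29,3.82) + 0.826·(0.64,6.08) = (0.7531,5.6868)
  v3: (1-0.826)·(0.29,4.11) + 0.826·(-0.64,6.3) = (-0.4782,5.9189)
  v4: (1-0.826)·(-3.02,2.64) + 0.826·(-4.04,3.9) = (-3.8625,3.6808)
  v5: (1-0.826)·(-4.58,-2) + 0.826·(-4.53,-0.3) = (-4.5387,-0.5958)
  v6: (1-0.826)·(-1.09,-3.65) + 0.826·(-2.07,-2.39) = (-1.8995,-2.6092)
  v7: (1-0.826)·(2.18,-3.16) + 0.826·(1.25,-2.01) = (1.4118,-2.2101)
Shoelace sum Σ(x_i·y_{i+1} − x_{i+1}·y_i):
  i=1: 1.9072·5.6868 − 0.7531·1.3995 = +9.7920 (running +9.7920)
  i=2: 0.7531·5.9189 − -0.4782·5.6868 = +7.1768 (running +16.9688)
  i=3: -0.4782·3.6808 − -3.8625·5.9189 = +21.1020 (running +38.0708)
  i=4: -3.8625·-0.5958 − -4.5387·3.6808 = +19.0072 (running +57.0779)
  i=5: -4.5387·-2.6092 − -1.8995·-0.5958 = +10.7108 (running +67.7888)
  i=6: -1.8995·-2.2101 − 1.4118·-2.6092 = +7.8818 (running +75.6706)
  i=7: 1.4118·1.3995 − 1.9072·-2.2101 = +6.1910 (running +81.8615)
Area = |Σ|/2 = |81.8615|/2 = 40.9308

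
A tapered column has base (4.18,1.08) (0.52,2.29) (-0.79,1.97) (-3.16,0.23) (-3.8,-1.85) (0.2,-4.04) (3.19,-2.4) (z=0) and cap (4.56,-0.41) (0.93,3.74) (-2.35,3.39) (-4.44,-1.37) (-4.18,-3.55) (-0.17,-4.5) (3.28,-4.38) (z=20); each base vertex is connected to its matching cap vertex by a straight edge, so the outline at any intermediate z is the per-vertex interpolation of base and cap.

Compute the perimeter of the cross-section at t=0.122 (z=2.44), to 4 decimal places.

Perimeter at t=0.122: 22.4190

Cross-section at t=0.122: each vertex is (1-t)·p0[i] + t·p1[i].
  v1: (1-0.122)·(4.18,1.08) + 0.122·(4.56,-0.41) = (4.2264,0.8982)
  v2: (1-0.122)·(0.52,2.29) + 0.122·(0.93,3.74) = (0.5700,2.4669)
  v3: (1-0.122)·(-0.79,1.97) + 0.122·(-2.35,3.39) = (-0.9803,2.1432)
  v4: (1-0.122)·(-3.16,0.23) + 0.122·(-4.44,-1.37) = (-3.3162,0.0348)
  v5: (1-0.122)·(-3.8,-1.85) + 0.122·(-4.18,-3.55) = (-3.8464,-2.0574)
  v6: (1-0.122)·(0.2,-4.04) + 0.122·(-0.17,-4.5) = (0.1549,-4.0961)
  v7: (1-0.122)·(3.19,-2.4) + 0.122·(3.28,-4.38) = (3.2010,-2.6416)
Perimeter = Σ |v_{i+1} − v_i|:
  edge 1→2: √(-3.6563² + 1.5687²) = 3.9786 (running 3.9786)
  edge 2→3: √(-1.5503² + -0.3237²) = 1.5838 (running 5.5624)
  edge 3→4: √(-2.3358² + -2.1084²) = 3.1467 (running 8.7091)
  edge 4→5: √(-0.5302² + -2.0922²) = 2.1583 (running 10.8674)
  edge 5→6: √(4.0012² + -2.0387²) = 4.4907 (running 15.3581)
  edge 6→7: √(3.0461² + 1.4546²) = 3.3756 (running 18.7337)
  edge 7→1: √(1.0254² + 3.5398²) = 3.6853 (running 22.4190)
Perimeter = 22.4190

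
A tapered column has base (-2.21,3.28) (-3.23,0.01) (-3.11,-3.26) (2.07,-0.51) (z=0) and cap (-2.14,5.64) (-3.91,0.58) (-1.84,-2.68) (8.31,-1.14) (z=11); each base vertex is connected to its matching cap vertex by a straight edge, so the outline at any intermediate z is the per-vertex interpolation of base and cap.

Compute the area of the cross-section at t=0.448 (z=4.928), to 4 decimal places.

Cross-section at t=0.448: each vertex is (1-t)·p0[i] + t·p1[i].
  v1: (1-0.448)·(-2.21,3.28) + 0.448·(-2.14,5.64) = (-2.1786,4.3373)
  v2: (1-0.448)·(-3.23,0.01) + 0.448·(-3.91,0.58) = (-3.5346,0.2654)
  v3: (1-0.448)·(-3.11,-3.26) + 0.448·(-1.84,-2.68) = (-2.5410,-3.0002)
  v4: (1-0.448)·(2.07,-0.51) + 0.448·(8.31,-1.14) = (4.8655,-0.7922)
Shoelace sum Σ(x_i·y_{i+1} − x_{i+1}·y_i):
  i=1: -2.1786·0.2654 − -3.5346·4.3373 = +14.7526 (running +14.7526)
  i=2: -3.5346·-3.0002 − -2.5410·0.2654 = +11.2788 (running +26.0314)
  i=3: -2.5410·-0.7922 − 4.8655·-3.0002 = +16.6105 (running +42.6418)
  i=4: 4.8655·4.3373 − -2.1786·-0.7922 = +19.3771 (running +62.0189)
Area = |Σ|/2 = |62.0189|/2 = 31.0095

Area at t=0.448: 31.0095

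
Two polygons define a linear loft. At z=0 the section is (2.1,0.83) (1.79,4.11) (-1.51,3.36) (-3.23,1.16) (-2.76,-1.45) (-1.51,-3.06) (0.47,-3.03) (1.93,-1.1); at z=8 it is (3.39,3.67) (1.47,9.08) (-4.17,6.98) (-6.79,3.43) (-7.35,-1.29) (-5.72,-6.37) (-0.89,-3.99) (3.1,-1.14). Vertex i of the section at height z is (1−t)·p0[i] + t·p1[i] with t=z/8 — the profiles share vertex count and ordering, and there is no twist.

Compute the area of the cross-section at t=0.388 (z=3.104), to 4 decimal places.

Cross-section at t=0.388: each vertex is (1-t)·p0[i] + t·p1[i].
  v1: (1-0.388)·(2.1,0.83) + 0.388·(3.39,3.67) = (2.6005,1.9319)
  v2: (1-0.388)·(1.79,4.11) + 0.388·(1.47,9.08) = (1.6658,6.0384)
  v3: (1-0.388)·(-1.51,3.36) + 0.388·(-4.17,6.98) = (-2.5421,4.7646)
  v4: (1-0.388)·(-3.23,1.16) + 0.388·(-6.79,3.43) = (-4.6113,2.0408)
  v5: (1-0.388)·(-2.76,-1.45) + 0.388·(-7.35,-1.29) = (-4.5409,-1.3879)
  v6: (1-0.388)·(-1.51,-3.06) + 0.388·(-5.72,-6.37) = (-3.1435,-4.3443)
  v7: (1-0.388)·(0.47,-3.03) + 0.388·(-0.89,-3.99) = (-0.0577,-3.4025)
  v8: (1-0.388)·(1.93,-1.1) + 0.388·(3.1,-1.14) = (2.3840,-1.1155)
Shoelace sum Σ(x_i·y_{i+1} − x_{i+1}·y_i):
  i=1: 2.6005·6.0384 − 1.6658·1.9319 = +12.4846 (running +12.4846)
  i=2: 1.6658·4.7646 − -2.5421·6.0384 = +23.2870 (running +35.7716)
  i=3: -2.5421·2.0408 − -4.6113·4.7646 = +16.7829 (running +52.5545)
  i=4: -4.6113·-1.3879 − -4.5409·2.0408 = +15.6670 (running +68.2216)
  i=5: -4.5409·-4.3443 − -3.1435·-1.3879 = +15.3641 (running +83.5857)
  i=6: -3.1435·-3.4025 − -0.0577·-4.3443 = +10.4450 (running +94.0307)
  i=7: -0.0577·-1.1155 − 2.3840·-3.4025 = +8.1757 (running +102.2065)
  i=8: 2.3840·1.9319 − 2.6005·-1.1155 = +7.5066 (running +109.7130)
Area = |Σ|/2 = |109.7130|/2 = 54.8565

Area at t=0.388: 54.8565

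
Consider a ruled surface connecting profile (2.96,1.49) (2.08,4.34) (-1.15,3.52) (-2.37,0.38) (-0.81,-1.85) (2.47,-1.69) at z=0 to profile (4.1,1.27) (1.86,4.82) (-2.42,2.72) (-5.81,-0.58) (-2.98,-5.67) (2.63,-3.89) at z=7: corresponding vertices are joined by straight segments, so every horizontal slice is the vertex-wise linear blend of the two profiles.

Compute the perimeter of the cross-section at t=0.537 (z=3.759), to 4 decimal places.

Cross-section at t=0.537: each vertex is (1-t)·p0[i] + t·p1[i].
  v1: (1-0.537)·(2.96,1.49) + 0.537·(4.1,1.27) = (3.5722,1.3719)
  v2: (1-0.537)·(2.08,4.34) + 0.537·(1.86,4.82) = (1.9619,4.5978)
  v3: (1-0.537)·(-1.15,3.52) + 0.537·(-2.42,2.72) = (-1.8320,3.0904)
  v4: (1-0.537)·(-2.37,0.38) + 0.537·(-5.81,-0.58) = (-4.2173,-0.1355)
  v5: (1-0.537)·(-0.81,-1.85) + 0.537·(-2.98,-5.67) = (-1.9753,-3.9013)
  v6: (1-0.537)·(2.47,-1.69) + 0.537·(2.63,-3.89) = (2.5559,-2.8714)
Perimeter = Σ |v_{i+1} − v_i|:
  edge 1→2: √(-1.6103² + 3.2259²) = 3.6055 (running 3.6055)
  edge 2→3: √(-3.7938² + -1.5074²) = 4.0823 (running 7.6878)
  edge 3→4: √(-2.3853² + -3.2259²) = 4.0120 (running 11.6998)
  edge 4→5: √(2.2420² + -3.7658²) = 4.3827 (running 16.0825)
  edge 5→6: √(4.5312² + 1.0299²) = 4.6468 (running 20.7293)
  edge 6→1: √(1.0163² + 4.2433²) = 4.3633 (running 25.0926)
Perimeter = 25.0926

Perimeter at t=0.537: 25.0926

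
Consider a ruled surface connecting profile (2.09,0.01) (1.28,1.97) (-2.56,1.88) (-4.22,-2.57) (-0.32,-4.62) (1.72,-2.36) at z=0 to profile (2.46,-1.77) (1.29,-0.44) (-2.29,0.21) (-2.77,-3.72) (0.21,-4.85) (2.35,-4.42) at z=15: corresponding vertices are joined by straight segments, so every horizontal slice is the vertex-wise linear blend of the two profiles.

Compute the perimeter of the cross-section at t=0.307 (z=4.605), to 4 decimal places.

Perimeter at t=0.307: 19.4144

Cross-section at t=0.307: each vertex is (1-t)·p0[i] + t·p1[i].
  v1: (1-0.307)·(2.09,0.01) + 0.307·(2.46,-1.77) = (2.2036,-0.5365)
  v2: (1-0.307)·(1.28,1.97) + 0.307·(1.29,-0.44) = (1.2831,1.2301)
  v3: (1-0.307)·(-2.56,1.88) + 0.307·(-2.29,0.21) = (-2.4771,1.3673)
  v4: (1-0.307)·(-4.22,-2.57) + 0.307·(-2.77,-3.72) = (-3.7749,-2.9230)
  v5: (1-0.307)·(-0.32,-4.62) + 0.307·(0.21,-4.85) = (-0.1573,-4.6906)
  v6: (1-0.307)·(1.72,-2.36) + 0.307·(2.35,-4.42) = (1.9134,-2.9924)
Perimeter = Σ |v_{i+1} − v_i|:
  edge 1→2: √(-0.9205² + 1.7666²) = 1.9920 (running 1.9920)
  edge 2→3: √(-3.7602² + 0.1372²) = 3.7627 (running 5.7547)
  edge 3→4: √(-1.2977² + -4.2904²) = 4.4823 (running 10.2370)
  edge 4→5: √(3.6176² + -1.7676²) = 4.0263 (running 14.2633)
  edge 5→6: √(2.0707² + 1.6982²) = 2.6780 (running 16.9413)
  edge 6→1: √(0.2902² + 2.4560²) = 2.4730 (running 19.4144)
Perimeter = 19.4144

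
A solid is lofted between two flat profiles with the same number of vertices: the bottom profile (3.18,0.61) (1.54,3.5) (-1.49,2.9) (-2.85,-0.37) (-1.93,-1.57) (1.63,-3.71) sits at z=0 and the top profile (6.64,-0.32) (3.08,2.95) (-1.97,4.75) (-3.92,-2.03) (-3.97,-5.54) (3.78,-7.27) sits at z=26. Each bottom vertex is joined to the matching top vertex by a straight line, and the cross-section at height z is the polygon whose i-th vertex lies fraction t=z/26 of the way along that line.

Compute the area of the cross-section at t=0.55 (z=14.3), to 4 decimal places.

Area at t=0.55: 56.3158

Cross-section at t=0.55: each vertex is (1-t)·p0[i] + t·p1[i].
  v1: (1-0.55)·(3.18,0.61) + 0.55·(6.64,-0.32) = (5.0830,0.0985)
  v2: (1-0.55)·(1.54,3.5) + 0.55·(3.08,2.95) = (2.3870,3.1975)
  v3: (1-0.55)·(-1.49,2.9) + 0.55·(-1.97,4.75) = (-1.7540,3.9175)
  v4: (1-0.55)·(-2.85,-0.37) + 0.55·(-3.92,-2.03) = (-3.4385,-1.2830)
  v5: (1-0.55)·(-1.93,-1.57) + 0.55·(-3.97,-5.54) = (-3.0520,-3.7535)
  v6: (1-0.55)·(1.63,-3.71) + 0.55·(3.78,-7.27) = (2.8125,-5.6680)
Shoelace sum Σ(x_i·y_{i+1} − x_{i+1}·y_i):
  i=1: 5.0830·3.1975 − 2.3870·0.0985 = +16.0178 (running +16.0178)
  i=2: 2.3870·3.9175 − -1.7540·3.1975 = +14.9595 (running +30.9773)
  i=3: -1.7540·-1.2830 − -3.4385·3.9175 = +15.7207 (running +46.6980)
  i=4: -3.4385·-3.7535 − -3.0520·-1.2830 = +8.9907 (running +55.6887)
  i=5: -3.0520·-5.6680 − 2.8125·-3.7535 = +27.8555 (running +83.5441)
  i=6: 2.8125·0.0985 − 5.0830·-5.6680 = +29.0875 (running +112.6316)
Area = |Σ|/2 = |112.6316|/2 = 56.3158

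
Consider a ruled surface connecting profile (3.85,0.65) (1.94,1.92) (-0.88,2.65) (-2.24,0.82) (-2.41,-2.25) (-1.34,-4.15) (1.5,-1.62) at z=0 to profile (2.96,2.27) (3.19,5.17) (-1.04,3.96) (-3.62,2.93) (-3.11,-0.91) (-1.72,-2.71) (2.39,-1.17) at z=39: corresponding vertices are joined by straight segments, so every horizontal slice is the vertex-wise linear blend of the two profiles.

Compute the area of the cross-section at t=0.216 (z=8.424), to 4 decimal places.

Cross-section at t=0.216: each vertex is (1-t)·p0[i] + t·p1[i].
  v1: (1-0.216)·(3.85,0.65) + 0.216·(2.96,2.27) = (3.6578,0.9999)
  v2: (1-0.216)·(1.94,1.92) + 0.216·(3.19,5.17) = (2.2100,2.6220)
  v3: (1-0.216)·(-0.88,2.65) + 0.216·(-1.04,3.96) = (-0.9146,2.9330)
  v4: (1-0.216)·(-2.24,0.82) + 0.216·(-3.62,2.93) = (-2.5381,1.2758)
  v5: (1-0.216)·(-2.41,-2.25) + 0.216·(-3.11,-0.91) = (-2.5612,-1.9606)
  v6: (1-0.216)·(-1.34,-4.15) + 0.216·(-1.72,-2.71) = (-1.4221,-3.8390)
  v7: (1-0.216)·(1.5,-1.62) + 0.216·(2.39,-1.17) = (1.6922,-1.5228)
Shoelace sum Σ(x_i·y_{i+1} − x_{i+1}·y_i):
  i=1: 3.6578·2.6220 − 2.2100·0.9999 = +7.3808 (running +7.3808)
  i=2: 2.2100·2.9330 − -0.9146·2.6220 = +8.8798 (running +16.2606)
  i=3: -0.9146·1.2758 − -2.5381·2.9330 = +6.2773 (running +22.5380)
  i=4: -2.5381·-1.9606 − -2.5612·1.2758 = +8.2435 (running +30.7815)
  i=5: -2.5612·-3.8390 − -1.4221·-1.9606 = +7.0443 (running +37.8258)
  i=6: -1.4221·-1.5228 − 1.6922·-3.8390 = +8.6620 (running +46.4878)
  i=7: 1.6922·0.9999 − 3.6578·-1.5228 = +7.2621 (running +53.7499)
Area = |Σ|/2 = |53.7499|/2 = 26.8750

Area at t=0.216: 26.8750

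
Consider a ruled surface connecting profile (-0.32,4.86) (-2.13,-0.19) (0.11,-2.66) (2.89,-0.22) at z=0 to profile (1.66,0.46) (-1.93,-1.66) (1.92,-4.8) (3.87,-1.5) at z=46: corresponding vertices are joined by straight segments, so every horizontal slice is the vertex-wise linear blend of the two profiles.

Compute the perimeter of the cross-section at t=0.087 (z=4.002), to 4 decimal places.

Cross-section at t=0.087: each vertex is (1-t)·p0[i] + t·p1[i].
  v1: (1-0.087)·(-0.32,4.86) + 0.087·(1.66,0.46) = (-0.1477,4.4772)
  v2: (1-0.087)·(-2.13,-0.19) + 0.087·(-1.93,-1.66) = (-2.1126,-0.3179)
  v3: (1-0.087)·(0.11,-2.66) + 0.087·(1.92,-4.8) = (0.2675,-2.8462)
  v4: (1-0.087)·(2.89,-0.22) + 0.087·(3.87,-1.5) = (2.9753,-0.3314)
Perimeter = Σ |v_{i+1} − v_i|:
  edge 1→2: √(-1.9649² + -4.7951²) = 5.1820 (running 5.1820)
  edge 2→3: √(2.3801² + -2.5283²) = 3.4723 (running 8.6544)
  edge 3→4: √(2.7078² + 2.5148²) = 3.6955 (running 12.3498)
  edge 4→1: √(-3.1230² + 4.8086²) = 5.7337 (running 18.0835)
Perimeter = 18.0835

Perimeter at t=0.087: 18.0835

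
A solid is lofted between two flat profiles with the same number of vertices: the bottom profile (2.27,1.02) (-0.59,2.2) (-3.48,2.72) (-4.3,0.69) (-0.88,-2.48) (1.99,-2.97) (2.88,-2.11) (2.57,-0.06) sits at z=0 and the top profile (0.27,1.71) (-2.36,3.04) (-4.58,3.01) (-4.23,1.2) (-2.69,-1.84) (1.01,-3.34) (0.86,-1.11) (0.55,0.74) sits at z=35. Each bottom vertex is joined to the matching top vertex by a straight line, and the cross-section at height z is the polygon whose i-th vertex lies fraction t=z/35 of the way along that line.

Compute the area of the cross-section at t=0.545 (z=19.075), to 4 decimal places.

Area at t=0.545: 23.9217

Cross-section at t=0.545: each vertex is (1-t)·p0[i] + t·p1[i].
  v1: (1-0.545)·(2.27,1.02) + 0.545·(0.27,1.71) = (1.1800,1.3961)
  v2: (1-0.545)·(-0.59,2.2) + 0.545·(-2.36,3.04) = (-1.5547,2.6578)
  v3: (1-0.545)·(-3.48,2.72) + 0.545·(-4.58,3.01) = (-4.0795,2.8780)
  v4: (1-0.545)·(-4.3,0.69) + 0.545·(-4.23,1.2) = (-4.2618,0.9679)
  v5: (1-0.545)·(-0.88,-2.48) + 0.545·(-2.69,-1.84) = (-1.8664,-2.1312)
  v6: (1-0.545)·(1.99,-2.97) + 0.545·(1.01,-3.34) = (1.4559,-3.1717)
  v7: (1-0.545)·(2.88,-2.11) + 0.545·(0.86,-1.11) = (1.7791,-1.5650)
  v8: (1-0.545)·(2.57,-0.06) + 0.545·(0.55,0.74) = (1.4691,0.3760)
Shoelace sum Σ(x_i·y_{i+1} − x_{i+1}·y_i):
  i=1: 1.1800·2.6578 − -1.5547·1.3961 = +5.3066 (running +5.3066)
  i=2: -1.5547·2.8780 − -4.0795·2.6578 = +6.3681 (running +11.6747)
  i=3: -4.0795·0.9679 − -4.2618·2.8780 = +8.3171 (running +19.9918)
  i=4: -4.2618·-2.1312 − -1.8664·0.9679 = +10.8895 (running +30.8813)
  i=5: -1.8664·-3.1717 − 1.4559·-2.1312 = +9.0225 (running +39.9038)
  i=6: 1.4559·-1.5650 − 1.7791·-3.1717 = +3.3642 (running +43.2680)
  i=7: 1.7791·0.3760 − 1.4691·-1.5650 = +2.9681 (running +46.2361)
  i=8: 1.4691·1.3961 − 1.1800·0.3760 = +1.6073 (running +47.8433)
Area = |Σ|/2 = |47.8433|/2 = 23.9217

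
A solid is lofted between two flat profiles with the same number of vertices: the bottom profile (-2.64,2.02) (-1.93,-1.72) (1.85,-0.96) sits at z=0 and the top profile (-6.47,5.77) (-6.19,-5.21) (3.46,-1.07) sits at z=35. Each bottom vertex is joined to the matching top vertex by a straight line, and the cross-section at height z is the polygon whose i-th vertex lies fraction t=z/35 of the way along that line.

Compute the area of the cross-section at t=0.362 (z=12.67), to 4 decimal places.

Area at t=0.362: 19.3301

Cross-section at t=0.362: each vertex is (1-t)·p0[i] + t·p1[i].
  v1: (1-0.362)·(-2.64,2.02) + 0.362·(-6.47,5.77) = (-4.0265,3.3775)
  v2: (1-0.362)·(-1.93,-1.72) + 0.362·(-6.19,-5.21) = (-3.4721,-2.9834)
  v3: (1-0.362)·(1.85,-0.96) + 0.362·(3.46,-1.07) = (2.4328,-0.9998)
Shoelace sum Σ(x_i·y_{i+1} − x_{i+1}·y_i):
  i=1: -4.0265·-2.9834 − -3.4721·3.3775 = +23.7395 (running +23.7395)
  i=2: -3.4721·-0.9998 − 2.4328·-2.9834 = +10.7295 (running +34.4691)
  i=3: 2.4328·3.3775 − -4.0265·-0.9998 = +4.1911 (running +38.6602)
Area = |Σ|/2 = |38.6602|/2 = 19.3301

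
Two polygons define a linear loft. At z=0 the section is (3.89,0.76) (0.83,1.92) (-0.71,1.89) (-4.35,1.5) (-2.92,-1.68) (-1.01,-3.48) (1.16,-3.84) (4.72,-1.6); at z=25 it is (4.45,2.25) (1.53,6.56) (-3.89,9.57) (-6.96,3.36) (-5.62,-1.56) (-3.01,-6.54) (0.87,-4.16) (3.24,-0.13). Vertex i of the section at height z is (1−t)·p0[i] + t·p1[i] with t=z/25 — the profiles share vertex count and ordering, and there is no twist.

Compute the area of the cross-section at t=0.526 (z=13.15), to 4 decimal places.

Area at t=0.526: 69.2953

Cross-section at t=0.526: each vertex is (1-t)·p0[i] + t·p1[i].
  v1: (1-0.526)·(3.89,0.76) + 0.526·(4.45,2.25) = (4.1846,1.5437)
  v2: (1-0.526)·(0.83,1.92) + 0.526·(1.53,6.56) = (1.1982,4.3606)
  v3: (1-0.526)·(-0.71,1.89) + 0.526·(-3.89,9.57) = (-2.3827,5.9297)
  v4: (1-0.526)·(-4.35,1.5) + 0.526·(-6.96,3.36) = (-5.7229,2.4784)
  v5: (1-0.526)·(-2.92,-1.68) + 0.526·(-5.62,-1.56) = (-4.3402,-1.6169)
  v6: (1-0.526)·(-1.01,-3.48) + 0.526·(-3.01,-6.54) = (-2.0620,-5.0896)
  v7: (1-0.526)·(1.16,-3.84) + 0.526·(0.87,-4.16) = (1.0075,-4.0083)
  v8: (1-0.526)·(4.72,-1.6) + 0.526·(3.24,-0.13) = (3.9415,-0.8268)
Shoelace sum Σ(x_i·y_{i+1} − x_{i+1}·y_i):
  i=1: 4.1846·4.3606 − 1.1982·1.5437 = +16.3977 (running +16.3977)
  i=2: 1.1982·5.9297 − -2.3827·4.3606 = +17.4950 (running +33.8926)
  i=3: -2.3827·2.4784 − -5.7229·5.9297 = +28.0296 (running +61.9222)
  i=4: -5.7229·-1.6169 − -4.3402·2.4784 = +20.0098 (running +81.9319)
  i=5: -4.3402·-5.0896 − -2.0620·-1.6169 = +18.7557 (running +100.6877)
  i=6: -2.0620·-4.0083 − 1.0075·-5.0896 = +13.3927 (running +114.0803)
  i=7: 1.0075·-0.8268 − 3.9415·-4.0083 = +14.9659 (running +129.0463)
  i=8: 3.9415·1.5437 − 4.1846·-0.8268 = +9.5444 (running +138.5907)
Area = |Σ|/2 = |138.5907|/2 = 69.2953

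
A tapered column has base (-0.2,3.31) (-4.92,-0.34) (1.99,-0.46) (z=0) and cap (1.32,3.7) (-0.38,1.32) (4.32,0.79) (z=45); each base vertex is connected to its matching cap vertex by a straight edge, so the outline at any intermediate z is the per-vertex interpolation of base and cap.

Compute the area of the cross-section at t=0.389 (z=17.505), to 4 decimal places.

Cross-section at t=0.389: each vertex is (1-t)·p0[i] + t·p1[i].
  v1: (1-0.389)·(-0.2,3.31) + 0.389·(1.32,3.7) = (0.3913,3.4617)
  v2: (1-0.389)·(-4.92,-0.34) + 0.389·(-0.38,1.32) = (-3.1539,0.3057)
  v3: (1-0.389)·(1.99,-0.46) + 0.389·(4.32,0.79) = (2.8964,0.0262)
Shoelace sum Σ(x_i·y_{i+1} − x_{i+1}·y_i):
  i=1: 0.3913·0.3057 − -3.1539·3.4617 = +11.0377 (running +11.0377)
  i=2: -3.1539·0.0262 − 2.8964·0.3057 = -0.9683 (running +10.0693)
  i=3: 2.8964·3.4617 − 0.3913·0.0262 = +10.0161 (running +20.0855)
Area = |Σ|/2 = |20.0855|/2 = 10.0427

Area at t=0.389: 10.0427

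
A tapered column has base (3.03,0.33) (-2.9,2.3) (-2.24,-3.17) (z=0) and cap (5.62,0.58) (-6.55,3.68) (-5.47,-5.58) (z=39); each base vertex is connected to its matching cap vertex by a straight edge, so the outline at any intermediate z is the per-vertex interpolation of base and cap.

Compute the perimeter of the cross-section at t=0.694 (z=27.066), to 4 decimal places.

Cross-section at t=0.694: each vertex is (1-t)·p0[i] + t·p1[i].
  v1: (1-0.694)·(3.03,0.33) + 0.694·(5.62,0.58) = (4.8275,0.5035)
  v2: (1-0.694)·(-2.9,2.3) + 0.694·(-6.55,3.68) = (-5.4331,3.2577)
  v3: (1-0.694)·(-2.24,-3.17) + 0.694·(-5.47,-5.58) = (-4.4816,-4.8425)
Perimeter = Σ |v_{i+1} − v_i|:
  edge 1→2: √(-10.2606² + 2.7542²) = 10.6238 (running 10.6238)
  edge 2→3: √(0.9515² + -8.1003²) = 8.1560 (running 18.7797)
  edge 3→1: √(9.3091² + 5.3460²) = 10.7349 (running 29.5147)
Perimeter = 29.5147

Perimeter at t=0.694: 29.5147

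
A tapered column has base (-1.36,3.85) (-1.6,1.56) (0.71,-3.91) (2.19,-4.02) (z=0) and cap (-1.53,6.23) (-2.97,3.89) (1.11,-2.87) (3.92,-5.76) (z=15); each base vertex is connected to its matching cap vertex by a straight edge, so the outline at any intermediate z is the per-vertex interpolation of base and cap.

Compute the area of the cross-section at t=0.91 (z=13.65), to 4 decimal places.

Cross-section at t=0.91: each vertex is (1-t)·p0[i] + t·p1[i].
  v1: (1-0.91)·(-1.36,3.85) + 0.91·(-1.53,6.23) = (-1.5147,6.0158)
  v2: (1-0.91)·(-1.6,1.56) + 0.91·(-2.97,3.89) = (-2.8467,3.6803)
  v3: (1-0.91)·(0.71,-3.91) + 0.91·(1.11,-2.87) = (1.0740,-2.9636)
  v4: (1-0.91)·(2.19,-4.02) + 0.91·(3.92,-5.76) = (3.7643,-5.6034)
Shoelace sum Σ(x_i·y_{i+1} − x_{i+1}·y_i):
  i=1: -1.5147·3.6803 − -2.8467·6.0158 = +11.5506 (running +11.5506)
  i=2: -2.8467·-2.9636 − 1.0740·3.6803 = +4.4838 (running +16.0345)
  i=3: 1.0740·-5.6034 − 3.7643·-2.9636 = +5.1378 (running +21.1723)
  i=4: 3.7643·6.0158 − -1.5147·-5.6034 = +14.1578 (running +35.3301)
Area = |Σ|/2 = |35.3301|/2 = 17.6650

Area at t=0.91: 17.6650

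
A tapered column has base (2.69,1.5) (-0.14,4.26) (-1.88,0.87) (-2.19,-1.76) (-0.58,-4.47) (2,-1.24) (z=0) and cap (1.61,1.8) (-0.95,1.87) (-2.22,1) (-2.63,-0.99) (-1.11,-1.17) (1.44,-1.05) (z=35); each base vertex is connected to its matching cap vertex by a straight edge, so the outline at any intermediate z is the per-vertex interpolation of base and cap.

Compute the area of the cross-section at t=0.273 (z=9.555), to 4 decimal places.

Area at t=0.273: 20.7472

Cross-section at t=0.273: each vertex is (1-t)·p0[i] + t·p1[i].
  v1: (1-0.273)·(2.69,1.5) + 0.273·(1.61,1.8) = (2.3952,1.5819)
  v2: (1-0.273)·(-0.14,4.26) + 0.273·(-0.95,1.87) = (-0.3611,3.6075)
  v3: (1-0.273)·(-1.88,0.87) + 0.273·(-2.22,1) = (-1.9728,0.9055)
  v4: (1-0.273)·(-2.19,-1.76) + 0.273·(-2.63,-0.99) = (-2.3101,-1.5498)
  v5: (1-0.273)·(-0.58,-4.47) + 0.273·(-1.11,-1.17) = (-0.7247,-3.5691)
  v6: (1-0.273)·(2,-1.24) + 0.273·(1.44,-1.05) = (1.8471,-1.1881)
Shoelace sum Σ(x_i·y_{i+1} − x_{i+1}·y_i):
  i=1: 2.3952·3.6075 − -0.3611·1.5819 = +9.2119 (running +9.2119)
  i=2: -0.3611·0.9055 − -1.9728·3.6075 = +6.7900 (running +16.0019)
  i=3: -1.9728·-1.5498 − -2.3101·0.9055 = +5.1492 (running +21.1511)
  i=4: -2.3101·-3.5691 − -0.7247·-1.5498 = +7.1219 (running +28.2731)
  i=5: -0.7247·-1.1881 − 1.8471·-3.5691 = +7.4536 (running +35.7267)
  i=6: 1.8471·1.5819 − 2.3952·-1.1881 = +5.7677 (running +41.4944)
Area = |Σ|/2 = |41.4944|/2 = 20.7472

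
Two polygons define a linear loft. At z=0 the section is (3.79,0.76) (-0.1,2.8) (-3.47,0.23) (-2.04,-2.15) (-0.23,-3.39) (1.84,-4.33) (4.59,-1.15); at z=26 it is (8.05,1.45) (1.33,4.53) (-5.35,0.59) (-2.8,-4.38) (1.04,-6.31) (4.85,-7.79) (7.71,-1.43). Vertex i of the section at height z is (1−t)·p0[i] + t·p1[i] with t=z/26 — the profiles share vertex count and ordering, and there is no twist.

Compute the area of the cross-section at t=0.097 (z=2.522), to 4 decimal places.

Area at t=0.097: 38.8235

Cross-section at t=0.097: each vertex is (1-t)·p0[i] + t·p1[i].
  v1: (1-0.097)·(3.79,0.76) + 0.097·(8.05,1.45) = (4.2032,0.8269)
  v2: (1-0.097)·(-0.1,2.8) + 0.097·(1.33,4.53) = (0.0387,2.9678)
  v3: (1-0.097)·(-3.47,0.23) + 0.097·(-5.35,0.59) = (-3.6524,0.2649)
  v4: (1-0.097)·(-2.04,-2.15) + 0.097·(-2.8,-4.38) = (-2.1137,-2.3663)
  v5: (1-0.097)·(-0.23,-3.39) + 0.097·(1.04,-6.31) = (-0.1068,-3.6732)
  v6: (1-0.097)·(1.84,-4.33) + 0.097·(4.85,-7.79) = (2.1320,-4.6656)
  v7: (1-0.097)·(4.59,-1.15) + 0.097·(7.71,-1.43) = (4.8926,-1.1772)
Shoelace sum Σ(x_i·y_{i+1} − x_{i+1}·y_i):
  i=1: 4.2032·2.9678 − 0.0387·0.8269 = +12.4423 (running +12.4423)
  i=2: 0.0387·0.2649 − -3.6524·2.9678 = +10.8498 (running +23.2921)
  i=3: -3.6524·-2.3663 − -2.1137·0.2649 = +9.2026 (running +32.4947)
  i=4: -2.1137·-3.6732 − -0.1068·-2.3663 = +7.5115 (running +40.0062)
  i=5: -0.1068·-4.6656 − 2.1320·-3.6732 = +8.3296 (running +48.3357)
  i=6: 2.1320·-1.1772 − 4.8926·-4.6656 = +20.3175 (running +68.6533)
  i=7: 4.8926·0.8269 − 4.2032·-1.1772 = +8.9937 (running +77.6470)
Area = |Σ|/2 = |77.6470|/2 = 38.8235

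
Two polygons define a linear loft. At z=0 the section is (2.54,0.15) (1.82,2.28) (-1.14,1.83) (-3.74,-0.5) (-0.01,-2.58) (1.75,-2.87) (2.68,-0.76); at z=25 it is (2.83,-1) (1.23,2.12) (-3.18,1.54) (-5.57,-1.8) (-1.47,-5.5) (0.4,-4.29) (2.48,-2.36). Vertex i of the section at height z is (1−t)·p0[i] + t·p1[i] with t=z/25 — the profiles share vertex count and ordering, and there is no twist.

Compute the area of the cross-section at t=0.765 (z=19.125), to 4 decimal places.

Cross-section at t=0.765: each vertex is (1-t)·p0[i] + t·p1[i].
  v1: (1-0.765)·(2.54,0.15) + 0.765·(2.83,-1) = (2.7618,-0.7298)
  v2: (1-0.765)·(1.82,2.28) + 0.765·(1.23,2.12) = (1.3686,2.1576)
  v3: (1-0.765)·(-1.14,1.83) + 0.765·(-3.18,1.54) = (-2.7006,1.6082)
  v4: (1-0.765)·(-3.74,-0.5) + 0.765·(-5.57,-1.8) = (-5.1399,-1.4945)
  v5: (1-0.765)·(-0.01,-2.58) + 0.765·(-1.47,-5.5) = (-1.1269,-4.8138)
  v6: (1-0.765)·(1.75,-2.87) + 0.765·(0.4,-4.29) = (0.7173,-3.9563)
  v7: (1-0.765)·(2.68,-0.76) + 0.765·(2.48,-2.36) = (2.5270,-1.9840)
Shoelace sum Σ(x_i·y_{i+1} − x_{i+1}·y_i):
  i=1: 2.7618·2.1576 − 1.3686·-0.7298 = +6.9577 (running +6.9577)
  i=2: 1.3686·1.6082 − -2.7006·2.1576 = +8.0278 (running +14.9855)
  i=3: -2.7006·-1.4945 − -5.1399·1.6082 = +12.3019 (running +27.2874)
  i=4: -5.1399·-4.8138 − -1.1269·-1.4945 = +23.0585 (running +50.3459)
  i=5: -1.1269·-3.9563 − 0.7173·-4.8138 = +7.9111 (running +58.2570)
  i=6: 0.7173·-1.9840 − 2.5270·-3.9563 = +8.5745 (running +66.8315)
  i=7: 2.5270·-0.7298 − 2.7618·-1.9840 = +3.6354 (running +70.4670)
Area = |Σ|/2 = |70.4670|/2 = 35.2335

Area at t=0.765: 35.2335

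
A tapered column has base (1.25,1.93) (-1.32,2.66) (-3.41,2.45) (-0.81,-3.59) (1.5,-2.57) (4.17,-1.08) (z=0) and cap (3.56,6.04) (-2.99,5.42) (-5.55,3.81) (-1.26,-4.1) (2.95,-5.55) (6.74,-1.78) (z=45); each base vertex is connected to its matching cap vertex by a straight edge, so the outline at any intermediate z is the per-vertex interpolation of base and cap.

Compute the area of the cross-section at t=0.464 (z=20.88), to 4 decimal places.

Cross-section at t=0.464: each vertex is (1-t)·p0[i] + t·p1[i].
  v1: (1-0.464)·(1.25,1.93) + 0.464·(3.56,6.04) = (2.3218,3.8370)
  v2: (1-0.464)·(-1.32,2.66) + 0.464·(-2.99,5.42) = (-2.0949,3.9406)
  v3: (1-0.464)·(-3.41,2.45) + 0.464·(-5.55,3.81) = (-4.4030,3.0810)
  v4: (1-0.464)·(-0.81,-3.59) + 0.464·(-1.26,-4.1) = (-1.0188,-3.8266)
  v5: (1-0.464)·(1.5,-2.57) + 0.464·(2.95,-5.55) = (2.1728,-3.9527)
  v6: (1-0.464)·(4.17,-1.08) + 0.464·(6.74,-1.78) = (5.3625,-1.4048)
Shoelace sum Σ(x_i·y_{i+1} − x_{i+1}·y_i):
  i=1: 2.3218·3.9406 − -2.0949·3.8370 = +17.1877 (running +17.1877)
  i=2: -2.0949·3.0810 − -4.4030·3.9406 = +10.8961 (running +28.0837)
  i=3: -4.4030·-3.8266 − -1.0188·3.0810 = +19.9875 (running +48.0713)
  i=4: -1.0188·-3.9527 − 2.1728·-3.8266 = +12.3416 (running +60.4128)
  i=5: 2.1728·-1.4048 − 5.3625·-3.9527 = +18.1440 (running +78.5568)
  i=6: 5.3625·3.8370 − 2.3218·-1.4048 = +23.8378 (running +102.3946)
Area = |Σ|/2 = |102.3946|/2 = 51.1973

Area at t=0.464: 51.1973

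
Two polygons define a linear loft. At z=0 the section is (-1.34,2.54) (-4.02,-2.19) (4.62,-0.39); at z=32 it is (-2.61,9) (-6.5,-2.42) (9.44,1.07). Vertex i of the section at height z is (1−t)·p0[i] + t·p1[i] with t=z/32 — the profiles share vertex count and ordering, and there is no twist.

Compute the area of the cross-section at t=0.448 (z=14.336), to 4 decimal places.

Cross-section at t=0.448: each vertex is (1-t)·p0[i] + t·p1[i].
  v1: (1-0.448)·(-1.34,2.54) + 0.448·(-2.61,9) = (-1.9090,5.4341)
  v2: (1-0.448)·(-4.02,-2.19) + 0.448·(-6.5,-2.42) = (-5.1310,-2.2930)
  v3: (1-0.448)·(4.62,-0.39) + 0.448·(9.44,1.07) = (6.7794,0.2641)
Shoelace sum Σ(x_i·y_{i+1} − x_{i+1}·y_i):
  i=1: -1.9090·-2.2930 − -5.1310·5.4341 = +32.2598 (running +32.2598)
  i=2: -5.1310·0.2641 − 6.7794·-2.2930 = +14.1903 (running +46.4501)
  i=3: 6.7794·5.4341 − -1.9090·0.2641 = +37.3437 (running +83.7938)
Area = |Σ|/2 = |83.7938|/2 = 41.8969

Area at t=0.448: 41.8969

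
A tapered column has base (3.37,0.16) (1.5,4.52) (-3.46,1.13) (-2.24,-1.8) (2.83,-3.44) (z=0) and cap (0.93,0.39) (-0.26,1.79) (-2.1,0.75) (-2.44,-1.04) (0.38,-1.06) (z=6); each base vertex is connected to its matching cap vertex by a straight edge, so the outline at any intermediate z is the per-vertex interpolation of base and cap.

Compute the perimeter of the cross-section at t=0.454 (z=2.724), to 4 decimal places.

Cross-section at t=0.454: each vertex is (1-t)·p0[i] + t·p1[i].
  v1: (1-0.454)·(3.37,0.16) + 0.454·(0.93,0.39) = (2.2622,0.2644)
  v2: (1-0.454)·(1.5,4.52) + 0.454·(-0.26,1.79) = (0.7010,3.2806)
  v3: (1-0.454)·(-3.46,1.13) + 0.454·(-2.1,0.75) = (-2.8426,0.9575)
  v4: (1-0.454)·(-2.24,-1.8) + 0.454·(-2.44,-1.04) = (-2.3308,-1.4550)
  v5: (1-0.454)·(2.83,-3.44) + 0.454·(0.38,-1.06) = (1.7177,-2.3595)
Perimeter = Σ |v_{i+1} − v_i|:
  edge 1→2: √(-1.5613² + 3.0162²) = 3.3963 (running 3.3963)
  edge 2→3: √(-3.5435² + -2.3231²) = 4.2371 (running 7.6334)
  edge 3→4: √(0.5118² + -2.4124²) = 2.4661 (running 10.0996)
  edge 4→5: √(4.0485² + -0.9045²) = 4.1483 (running 14.2479)
  edge 5→1: √(0.5445² + 2.6239²) = 2.6798 (running 16.9277)
Perimeter = 16.9277

Perimeter at t=0.454: 16.9277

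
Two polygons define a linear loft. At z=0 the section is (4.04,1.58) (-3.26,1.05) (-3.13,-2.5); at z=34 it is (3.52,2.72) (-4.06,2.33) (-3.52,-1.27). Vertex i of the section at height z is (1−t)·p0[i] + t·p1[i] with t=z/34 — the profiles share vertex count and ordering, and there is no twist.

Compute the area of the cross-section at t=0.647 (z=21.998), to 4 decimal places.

Area at t=0.647: 13.4869

Cross-section at t=0.647: each vertex is (1-t)·p0[i] + t·p1[i].
  v1: (1-0.647)·(4.04,1.58) + 0.647·(3.52,2.72) = (3.7036,2.3176)
  v2: (1-0.647)·(-3.26,1.05) + 0.647·(-4.06,2.33) = (-3.7776,1.8782)
  v3: (1-0.647)·(-3.13,-2.5) + 0.647·(-3.52,-1.27) = (-3.3823,-1.7042)
Shoelace sum Σ(x_i·y_{i+1} − x_{i+1}·y_i):
  i=1: 3.7036·1.8782 − -3.7776·2.3176 = +15.7108 (running +15.7108)
  i=2: -3.7776·-1.7042 − -3.3823·1.8782 = +12.7903 (running +28.5011)
  i=3: -3.3823·2.3176 − 3.7036·-1.7042 = -1.5273 (running +26.9738)
Area = |Σ|/2 = |26.9738|/2 = 13.4869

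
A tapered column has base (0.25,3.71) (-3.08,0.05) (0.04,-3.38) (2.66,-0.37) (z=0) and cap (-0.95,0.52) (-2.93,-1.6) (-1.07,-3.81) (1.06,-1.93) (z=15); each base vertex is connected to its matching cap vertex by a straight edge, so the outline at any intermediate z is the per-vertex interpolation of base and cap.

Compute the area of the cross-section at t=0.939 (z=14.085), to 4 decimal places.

Cross-section at t=0.939: each vertex is (1-t)·p0[i] + t·p1[i].
  v1: (1-0.939)·(0.25,3.71) + 0.939·(-0.95,0.52) = (-0.8768,0.7146)
  v2: (1-0.939)·(-3.08,0.05) + 0.939·(-2.93,-1.6) = (-2.9392,-1.4993)
  v3: (1-0.939)·(0.04,-3.38) + 0.939·(-1.07,-3.81) = (-1.0023,-3.7838)
  v4: (1-0.939)·(2.66,-0.37) + 0.939·(1.06,-1.93) = (1.1576,-1.8348)
Shoelace sum Σ(x_i·y_{i+1} − x_{i+1}·y_i):
  i=1: -0.8768·-1.4993 − -2.9392·0.7146 = +3.4149 (running +3.4149)
  i=2: -2.9392·-3.7838 − -1.0023·-1.4993 = +9.6183 (running +13.0332)
  i=3: -1.0023·-1.8348 − 1.1576·-3.7838 = +6.2191 (running +19.2523)
  i=4: 1.1576·0.7146 − -0.8768·-1.8348 = -0.7816 (running +18.4708)
Area = |Σ|/2 = |18.4708|/2 = 9.2354

Area at t=0.939: 9.2354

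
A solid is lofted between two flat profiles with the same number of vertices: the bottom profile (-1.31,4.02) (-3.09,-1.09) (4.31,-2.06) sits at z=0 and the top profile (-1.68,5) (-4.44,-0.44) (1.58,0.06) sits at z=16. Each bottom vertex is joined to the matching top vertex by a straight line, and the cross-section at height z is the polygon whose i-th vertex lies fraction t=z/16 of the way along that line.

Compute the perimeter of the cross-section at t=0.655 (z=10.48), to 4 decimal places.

Perimeter at t=0.655: 19.0585

Cross-section at t=0.655: each vertex is (1-t)·p0[i] + t·p1[i].
  v1: (1-0.655)·(-1.31,4.02) + 0.655·(-1.68,5) = (-1.5524,4.6619)
  v2: (1-0.655)·(-3.09,-1.09) + 0.655·(-4.44,-0.44) = (-3.9743,-0.6643)
  v3: (1-0.655)·(4.31,-2.06) + 0.655·(1.58,0.06) = (2.5218,-0.6714)
Perimeter = Σ |v_{i+1} − v_i|:
  edge 1→2: √(-2.4219² + -5.3262²) = 5.8509 (running 5.8509)
  edge 2→3: √(6.4961² + -0.0071²) = 6.4961 (running 12.3470)
  edge 3→1: √(-4.0742² + 5.3333²) = 6.7114 (running 19.0585)
Perimeter = 19.0585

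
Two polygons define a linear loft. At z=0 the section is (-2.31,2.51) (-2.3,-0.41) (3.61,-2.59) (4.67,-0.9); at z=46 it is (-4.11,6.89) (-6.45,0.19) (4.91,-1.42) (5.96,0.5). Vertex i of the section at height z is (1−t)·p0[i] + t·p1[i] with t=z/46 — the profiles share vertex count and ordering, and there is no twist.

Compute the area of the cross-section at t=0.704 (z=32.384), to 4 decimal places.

Area at t=0.704: 40.0388

Cross-section at t=0.704: each vertex is (1-t)·p0[i] + t·p1[i].
  v1: (1-0.704)·(-2.31,2.51) + 0.704·(-4.11,6.89) = (-3.5772,5.5935)
  v2: (1-0.704)·(-2.3,-0.41) + 0.704·(-6.45,0.19) = (-5.2216,0.0124)
  v3: (1-0.704)·(3.61,-2.59) + 0.704·(4.91,-1.42) = (4.5252,-1.7663)
  v4: (1-0.704)·(4.67,-0.9) + 0.704·(5.96,0.5) = (5.5782,0.0856)
Shoelace sum Σ(x_i·y_{i+1} − x_{i+1}·y_i):
  i=1: -3.5772·0.0124 − -5.2216·5.5935 = +29.1628 (running +29.1628)
  i=2: -5.2216·-1.7663 − 4.5252·0.0124 = +9.1669 (running +38.3297)
  i=3: 4.5252·0.0856 − 5.5782·-1.7663 = +10.2402 (running +48.5698)
  i=4: 5.5782·5.5935 − -3.5772·0.0856 = +31.5078 (running +80.0776)
Area = |Σ|/2 = |80.0776|/2 = 40.0388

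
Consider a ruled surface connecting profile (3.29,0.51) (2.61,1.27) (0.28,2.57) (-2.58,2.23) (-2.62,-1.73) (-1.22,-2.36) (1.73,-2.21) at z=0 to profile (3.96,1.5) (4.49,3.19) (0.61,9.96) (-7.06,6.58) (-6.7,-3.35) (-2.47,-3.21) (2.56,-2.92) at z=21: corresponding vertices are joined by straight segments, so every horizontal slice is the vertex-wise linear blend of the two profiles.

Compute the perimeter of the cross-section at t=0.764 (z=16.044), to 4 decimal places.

Cross-section at t=0.764: each vertex is (1-t)·p0[i] + t·p1[i].
  v1: (1-0.764)·(3.29,0.51) + 0.764·(3.96,1.5) = (3.8019,1.2664)
  v2: (1-0.764)·(2.61,1.27) + 0.764·(4.49,3.19) = (4.0463,2.7369)
  v3: (1-0.764)·(0.28,2.57) + 0.764·(0.61,9.96) = (0.5321,8.2160)
  v4: (1-0.764)·(-2.58,2.23) + 0.764·(-7.06,6.58) = (-6.0027,5.5534)
  v5: (1-0.764)·(-2.62,-1.73) + 0.764·(-6.7,-3.35) = (-5.7371,-2.9677)
  v6: (1-0.764)·(-1.22,-2.36) + 0.764·(-2.47,-3.21) = (-2.1750,-3.0094)
  v7: (1-0.764)·(1.73,-2.21) + 0.764·(2.56,-2.92) = (2.3641,-2.7524)
Perimeter = Σ |v_{i+1} − v_i|:
  edge 1→2: √(0.2444² + 1.4705²) = 1.4907 (running 1.4907)
  edge 2→3: √(-3.5142² + 5.4791²) = 6.5092 (running 7.9999)
  edge 3→4: √(-6.5348² + -2.6626²) = 7.0564 (running 15.0564)
  edge 4→5: √(0.2656² + -8.5211²) = 8.5252 (running 23.5816)
  edge 5→6: √(3.5621² + -0.0417²) = 3.5624 (running 27.1439)
  edge 6→7: √(4.5391² + 0.2570²) = 4.5464 (running 31.6903)
  edge 7→1: √(1.4378² + 4.0188²) = 4.2682 (running 35.9586)
Perimeter = 35.9586

Perimeter at t=0.764: 35.9586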